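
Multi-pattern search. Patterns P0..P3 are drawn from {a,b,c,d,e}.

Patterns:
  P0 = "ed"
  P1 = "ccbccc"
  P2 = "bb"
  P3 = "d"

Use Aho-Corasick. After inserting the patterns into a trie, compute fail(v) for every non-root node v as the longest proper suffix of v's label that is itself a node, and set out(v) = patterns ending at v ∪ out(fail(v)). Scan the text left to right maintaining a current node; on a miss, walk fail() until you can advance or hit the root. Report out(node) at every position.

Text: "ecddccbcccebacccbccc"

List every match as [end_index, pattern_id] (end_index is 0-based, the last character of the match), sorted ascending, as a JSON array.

Build:
Trie nodes:
  n0 'ε': b→9 c→3 d→11 e→1
  n1 'e': d→2
  n2 'ed': ·  [P0 ends]
  n3 'c': c→4
  n4 'cc': b→5
  n5 'ccb': c→6
  n6 'ccbc': c→7
  n7 'ccbcc': c→8
  n8 'ccbccc': ·  [P1 ends]
  n9 'b': b→10
  n10 'bb': ·  [P2 ends]
  n11 'd': ·  [P3 ends]

Failure links (BFS by depth):
  n1('e'): parent n0 fail=0; on 'e' 0 → fail=0;  out ∅∪∅=∅
  n3('c'): parent n0 fail=0; on 'c' 0 → fail=0;  out ∅∪∅=∅
  n9('b'): parent n0 fail=0; on 'b' 0 → fail=0;  out ∅∪∅=∅
  n11('d'): parent n0 fail=0; on 'd' 0 → fail=0;  out {3}∪∅={3}
  n2('ed'): parent n1 fail=0; on 'd' 0 → fail=11;  out {0}∪{3}={0,3}
  n4('cc'): parent n3 fail=0; on 'c' 0 → fail=3;  out ∅∪∅=∅
  n10('bb'): parent n9 fail=0; on 'b' 0 → fail=9;  out {2}∪∅={2}
  n5('ccb'): parent n4 fail=3; on 'b' 3→0 → fail=9;  out ∅∪∅=∅
  n6('ccbc'): parent n5 fail=9; on 'c' 9→0 → fail=3;  out ∅∪∅=∅
  n7('ccbcc'): parent n6 fail=3; on 'c' 3 → fail=4;  out ∅∪∅=∅
  n8('ccbccc'): parent n7 fail=4; on 'c' 4→3 → fail=4;  out {1}∪∅={1}

Run:
i=0 'e': node 0→1
i=1 'c': node 1→3 (via fail)
i=2 'd': node 3→11 (via fail)  → match P3@[2:2]
i=3 'd': node 11→11 (via fail)  → match P3@[3:3]
i=4 'c': node 11→3 (via fail)
i=5 'c': node 3→4
i=6 'b': node 4→5
i=7 'c': node 5→6
i=8 'c': node 6→7
i=9 'c': node 7→8  → match P1@[4:9]
i=10 'e': node 8→1 (via fail)
i=11 'b': node 1→9 (via fail)
i=12 'a': node 9→0 (via fail)
i=13 'c': node 0→3
i=14 'c': node 3→4
i=15 'c': node 4→4 (via fail)
i=16 'b': node 4→5
i=17 'c': node 5→6
i=18 'c': node 6→7
i=19 'c': node 7→8  → match P1@[14:19]

Result: [[2,3],[3,3],[9,1],[19,1]]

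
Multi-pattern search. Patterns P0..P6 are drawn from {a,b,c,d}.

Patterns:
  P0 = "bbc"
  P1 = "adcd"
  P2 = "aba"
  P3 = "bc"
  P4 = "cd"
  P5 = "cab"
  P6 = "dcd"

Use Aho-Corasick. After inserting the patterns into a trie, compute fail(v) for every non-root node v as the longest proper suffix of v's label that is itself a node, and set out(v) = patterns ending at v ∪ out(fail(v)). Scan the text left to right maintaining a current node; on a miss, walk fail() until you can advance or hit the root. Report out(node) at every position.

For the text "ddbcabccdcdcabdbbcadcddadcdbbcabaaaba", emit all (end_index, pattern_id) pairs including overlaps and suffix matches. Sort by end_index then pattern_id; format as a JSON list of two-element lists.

Construct AC machine:
Trie nodes:
  0='ε' goto a→4 b→1 c→11 d→15
  1='b' goto b→2 c→10
  2='bb' goto c→3
  3='bbc' goto ·  [P0 ends]
  4='a' goto b→8 d→5
  5='ad' goto c→6
  6='adc' goto d→7
  7='adcd' goto ·  [P1 ends]
  8='ab' goto a→9
  9='aba' goto ·  [P2 ends]
  10='bc' goto ·  [P3 ends]
  11='c' goto a→13 d→12
  12='cd' goto ·  [P4 ends]
  13='ca' goto b→14
  14='cab' goto ·  [P5 ends]
  15='d' goto c→16
  16='dc' goto d→17
  17='dcd' goto ·  [P6 ends]

BFS fail/out derivation:
  n1('b'): parent n0 fail=0; on 'b' 0 → fail=0;  out ∅∪∅=∅
  n4('a'): parent n0 fail=0; on 'a' 0 → fail=0;  out ∅∪∅=∅
  n11('c'): parent n0 fail=0; on 'c' 0 → fail=0;  out ∅∪∅=∅
  n15('d'): parent n0 fail=0; on 'd' 0 → fail=0;  out ∅∪∅=∅
  n2('bb'): parent n1 fail=0; on 'b' 0 → fail=1;  out ∅∪∅=∅
  n5('ad'): parent n4 fail=0; on 'd' 0 → fail=15;  out ∅∪∅=∅
  n8('ab'): parent n4 fail=0; on 'b' 0 → fail=1;  out ∅∪∅=∅
  n10('bc'): parent n1 fail=0; on 'c' 0 → fail=11;  out {3}∪∅={3}
  n12('cd'): parent n11 fail=0; on 'd' 0 → fail=15;  out {4}∪∅={4}
  n13('ca'): parent n11 fail=0; on 'a' 0 → fail=4;  out ∅∪∅=∅
  n16('dc'): parent n15 fail=0; on 'c' 0 → fail=11;  out ∅∪∅=∅
  n3('bbc'): parent n2 fail=1; on 'c' 1 → fail=10;  out {0}∪{3}={0,3}
  n6('adc'): parent n5 fail=15; on 'c' 15 → fail=16;  out ∅∪∅=∅
  n9('aba'): parent n8 fail=1; on 'a' 1→0 → fail=4;  out {2}∪∅={2}
  n14('cab'): parent n13 fail=4; on 'b' 4 → fail=8;  out {5}∪∅={5}
  n17('dcd'): parent n16 fail=11; on 'd' 11 → fail=12;  out {6}∪{4}={4,6}
  n7('adcd'): parent n6 fail=16; on 'd' 16 → fail=17;  out {1}∪{4,6}={1,4,6}

Scan:
pos 0 'd': at 15
pos 1 'd': at 15 ·f
pos 2 'b': at 1 ·f
pos 3 'c': at 10  → match P3@[2:3]
pos 4 'a': at 13 ·f
pos 5 'b': at 14  → match P5@[3:5]
pos 6 'c': at 10 ·f  → match P3@[5:6]
pos 7 'c': at 11 ·f
pos 8 'd': at 12  → match P4@[7:8]
pos 9 'c': at 16 ·f
pos 10 'd': at 17  → match P4@[9:10],P6@[8:10]
pos 11 'c': at 16 ·f
pos 12 'a': at 13 ·f
pos 13 'b': at 14  → match P5@[11:13]
pos 14 'd': at 15 ·f
pos 15 'b': at 1 ·f
pos 16 'b': at 2
pos 17 'c': at 3  → match P0@[15:17],P3@[16:17]
pos 18 'a': at 13 ·f
pos 19 'd': at 5 ·f
pos 20 'c': at 6
pos 21 'd': at 7  → match P1@[18:21],P4@[20:21],P6@[19:21]
pos 22 'd': at 15 ·f
pos 23 'a': at 4 ·f
pos 24 'd': at 5
pos 25 'c': at 6
pos 26 'd': at 7  → match P1@[23:26],P4@[25:26],P6@[24:26]
pos 27 'b': at 1 ·f
pos 28 'b': at 2
pos 29 'c': at 3  → match P0@[27:29],P3@[28:29]
pos 30 'a': at 13 ·f
pos 31 'b': at 14  → match P5@[29:31]
pos 32 'a': at 9 ·f  → match P2@[30:32]
pos 33 'a': at 4 ·f
pos 34 'a': at 4 ·f
pos 35 'b': at 8
pos 36 'a': at 9  → match P2@[34:36]

Result: [[3,3],[5,5],[6,3],[8,4],[10,4],[10,6],[13,5],[17,0],[17,3],[21,1],[21,4],[21,6],[26,1],[26,4],[26,6],[29,0],[29,3],[31,5],[32,2],[36,2]]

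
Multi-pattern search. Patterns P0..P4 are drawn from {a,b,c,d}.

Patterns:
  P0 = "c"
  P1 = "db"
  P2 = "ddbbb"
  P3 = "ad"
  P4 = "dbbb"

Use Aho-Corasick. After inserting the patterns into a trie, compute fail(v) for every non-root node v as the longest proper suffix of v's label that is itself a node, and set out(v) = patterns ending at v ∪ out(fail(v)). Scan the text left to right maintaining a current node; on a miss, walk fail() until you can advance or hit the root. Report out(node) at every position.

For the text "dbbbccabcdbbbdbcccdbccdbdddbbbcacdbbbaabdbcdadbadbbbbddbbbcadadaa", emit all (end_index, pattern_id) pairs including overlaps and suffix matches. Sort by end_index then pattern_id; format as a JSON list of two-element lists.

Build:
Trie nodes:
  n0 'ε': a→8 c→1 d→2
  n1 'c': ·  [P0 ends]
  n2 'd': b→3 d→4
  n3 'db': b→10  [P1 ends]
  n4 'dd': b→5
  n5 'ddb': b→6
  n6 'ddbb': b→7
  n7 'ddbbb': ·  [P2 ends]
  n8 'a': d→9
  n9 'ad': ·  [P3 ends]
  n10 'dbb': b→11
  n11 'dbbb': ·  [P4 ends]

BFS fail/out derivation:
  n1('c'): parent n0 fail=0; on 'c' 0 → fail=0;  out {0}∪∅={0}
  n2('d'): parent n0 fail=0; on 'd' 0 → fail=0;  out ∅∪∅=∅
  n8('a'): parent n0 fail=0; on 'a' 0 → fail=0;  out ∅∪∅=∅
  n3('db'): parent n2 fail=0; on 'b' 0 → fail=0;  out {1}∪∅={1}
  n4('dd'): parent n2 fail=0; on 'd' 0 → fail=2;  out ∅∪∅=∅
  n9('ad'): parent n8 fail=0; on 'd' 0 → fail=2;  out {3}∪∅={3}
  n5('ddb'): parent n4 fail=2; on 'b' 2 → fail=3;  out ∅∪{1}={1}
  n10('dbb'): parent n3 fail=0; on 'b' 0 → fail=0;  out ∅∪∅=∅
  n6('ddbb'): parent n5 fail=3; on 'b' 3 → fail=10;  out ∅∪∅=∅
  n11('dbbb'): parent n10 fail=0; on 'b' 0 → fail=0;  out {4}∪∅={4}
  n7('ddbbb'): parent n6 fail=10; on 'b' 10 → fail=11;  out {2}∪{4}={2,4}

Scan:
[0] read 'd'  n0⇒n2
[1] read 'b'  n2⇒n3  ** P1@[0:1]
[2] read 'b'  n3⇒n10
[3] read 'b'  n10⇒n11  ** P4@[0:3]
[4] read 'c'  n11⇒n1 ·f  ** P0@[4:4]
[5] read 'c'  n1⇒n1 ·f  ** P0@[5:5]
[6] read 'a'  n1⇒n8 ·f
[7] read 'b'  n8⇒n0 ·f
[8] read 'c'  n0⇒n1  ** P0@[8:8]
[9] read 'd'  n1⇒n2 ·f
[10] read 'b'  n2⇒n3  ** P1@[9:10]
[11] read 'b'  n3⇒n10
[12] read 'b'  n10⇒n11  ** P4@[9:12]
[13] read 'd'  n11⇒n2 ·f
[14] read 'b'  n2⇒n3  ** P1@[13:14]
[15] read 'c'  n3⇒n1 ·f  ** P0@[15:15]
[16] read 'c'  n1⇒n1 ·f  ** P0@[16:16]
[17] read 'c'  n1⇒n1 ·f  ** P0@[17:17]
[18] read 'd'  n1⇒n2 ·f
[19] read 'b'  n2⇒n3  ** P1@[18:19]
[20] read 'c'  n3⇒n1 ·f  ** P0@[20:20]
[21] read 'c'  n1⇒n1 ·f  ** P0@[21:21]
[22] read 'd'  n1⇒n2 ·f
[23] read 'b'  n2⇒n3  ** P1@[22:23]
[24] read 'd'  n3⇒n2 ·f
[25] read 'd'  n2⇒n4
[26] read 'd'  n4⇒n4 ·f
[27] read 'b'  n4⇒n5  ** P1@[26:27]
[28] read 'b'  n5⇒n6
[29] read 'b'  n6⇒n7  ** P2@[25:29],P4@[26:29]
[30] read 'c'  n7⇒n1 ·f  ** P0@[30:30]
[31] read 'a'  n1⇒n8 ·f
[32] read 'c'  n8⇒n1 ·f  ** P0@[32:32]
[33] read 'd'  n1⇒n2 ·f
[34] read 'b'  n2⇒n3  ** P1@[33:34]
[35] read 'b'  n3⇒n10
[36] read 'b'  n10⇒n11  ** P4@[33:36]
[37] read 'a'  n11⇒n8 ·f
[38] read 'a'  n8⇒n8 ·f
[39] read 'b'  n8⇒n0 ·f
[40] read 'd'  n0⇒n2
[41] read 'b'  n2⇒n3  ** P1@[40:41]
[42] read 'c'  n3⇒n1 ·f  ** P0@[42:42]
[43] read 'd'  n1⇒n2 ·f
[44] read 'a'  n2⇒n8 ·f
[45] read 'd'  n8⇒n9  ** P3@[44:45]
[46] read 'b'  n9⇒n3 ·f  ** P1@[45:46]
[47] read 'a'  n3⇒n8 ·f
[48] read 'd'  n8⇒n9  ** P3@[47:48]
[49] read 'b'  n9⇒n3 ·f  ** P1@[48:49]
[50] read 'b'  n3⇒n10
[51] read 'b'  n10⇒n11  ** P4@[48:51]
[52] read 'b'  n11⇒n0 ·f
[53] read 'd'  n0⇒n2
[54] read 'd'  n2⇒n4
[55] read 'b'  n4⇒n5  ** P1@[54:55]
[56] read 'b'  n5⇒n6
[57] read 'b'  n6⇒n7  ** P2@[53:57],P4@[54:57]
[58] read 'c'  n7⇒n1 ·f  ** P0@[58:58]
[59] read 'a'  n1⇒n8 ·f
[60] read 'd'  n8⇒n9  ** P3@[59:60]
[61] read 'a'  n9⇒n8 ·f
[62] read 'd'  n8⇒n9  ** P3@[61:62]
[63] read 'a'  n9⇒n8 ·f
[64] read 'a'  n8⇒n8 ·f

Result: [[1,1],[3,4],[4,0],[5,0],[8,0],[10,1],[12,4],[14,1],[15,0],[16,0],[17,0],[19,1],[20,0],[21,0],[23,1],[27,1],[29,2],[29,4],[30,0],[32,0],[34,1],[36,4],[41,1],[42,0],[45,3],[46,1],[48,3],[49,1],[51,4],[55,1],[57,2],[57,4],[58,0],[60,3],[62,3]]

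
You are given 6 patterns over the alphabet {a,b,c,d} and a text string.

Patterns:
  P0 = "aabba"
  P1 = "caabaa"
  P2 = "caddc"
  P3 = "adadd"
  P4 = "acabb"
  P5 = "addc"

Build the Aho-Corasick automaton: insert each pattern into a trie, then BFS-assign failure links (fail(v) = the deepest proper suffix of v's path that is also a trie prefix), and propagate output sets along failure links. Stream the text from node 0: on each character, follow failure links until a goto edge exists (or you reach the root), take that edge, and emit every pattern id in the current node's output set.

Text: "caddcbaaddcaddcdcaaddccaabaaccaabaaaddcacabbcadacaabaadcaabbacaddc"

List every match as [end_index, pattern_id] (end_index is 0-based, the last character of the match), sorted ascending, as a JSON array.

Build:
Trie nodes:
  n0 'ε': a→1 c→6
  n1 'a': a→2 c→19 d→15
  n2 'aa': b→3
  n3 'aab': b→4
  n4 'aabb': a→5
  n5 'aabba': ·  [P0 ends]
  n6 'c': a→7
  n7 'ca': a→8 d→12
  n8 'caa': b→9
  n9 'caab': a→10
  n10 'caaba': a→11
  n11 'caabaa': ·  [P1 ends]
  n12 'cad': d→13
  n13 'cadd': c→14
  n14 'caddc': ·  [P2 ends]
  n15 'ad': a→16 d→23
  n16 'ada': d→17
  n17 'adad': d→18
  n18 'adadd': ·  [P3 ends]
  n19 'ac': a→20
  n20 'aca': b→21
  n21 'acab': b→22
  n22 'acabb': ·  [P4 ends]
  n23 'add': c→24
  n24 'addc': ·  [P5 ends]

Failure links (BFS by depth):
  fail(1) 'a': from fail(0)=0 chase 'a': 0 ⇒ 0;  out=∅∪out(0)=∅
  fail(6) 'c': from fail(0)=0 chase 'c': 0 ⇒ 0;  out=∅∪out(0)=∅
  fail(2) 'aa': from fail(1)=0 chase 'a': 0 ⇒ 1;  out=∅∪out(1)=∅
  fail(7) 'ca': from fail(6)=0 chase 'a': 0 ⇒ 1;  out=∅∪out(1)=∅
  fail(15) 'ad': from fail(1)=0 chase 'd': 0 ⇒ 0;  out=∅∪out(0)=∅
  fail(19) 'ac': from fail(1)=0 chase 'c': 0 ⇒ 6;  out=∅∪out(6)=∅
  fail(3) 'aab': from fail(2)=1 chase 'b': 1→0 ⇒ 0;  out=∅∪out(0)=∅
  fail(8) 'caa': from fail(7)=1 chase 'a': 1 ⇒ 2;  out=∅∪out(2)=∅
  fail(12) 'cad': from fail(7)=1 chase 'd': 1 ⇒ 15;  out=∅∪out(15)=∅
  fail(16) 'ada': from fail(15)=0 chase 'a': 0 ⇒ 1;  out=∅∪out(1)=∅
  fail(20) 'aca': from fail(19)=6 chase 'a': 6 ⇒ 7;  out=∅∪out(7)=∅
  fail(23) 'add': from fail(15)=0 chase 'd': 0 ⇒ 0;  out=∅∪out(0)=∅
  fail(4) 'aabb': from fail(3)=0 chase 'b': 0 ⇒ 0;  out=∅∪out(0)=∅
  fail(9) 'caab': from fail(8)=2 chase 'b': 2 ⇒ 3;  out=∅∪out(3)=∅
  fail(13) 'cadd': from fail(12)=15 chase 'd': 15 ⇒ 23;  out=∅∪out(23)=∅
  fail(17) 'adad': from fail(16)=1 chase 'd': 1 ⇒ 15;  out=∅∪out(15)=∅
  fail(21) 'acab': from fail(20)=7 chase 'b': 7→1→0 ⇒ 0;  out=∅∪out(0)=∅
  fail(24) 'addc': from fail(23)=0 chase 'c': 0 ⇒ 6;  out={5}∪out(6)={5}
  fail(5) 'aabba': from fail(4)=0 chase 'a': 0 ⇒ 1;  out={0}∪out(1)={0}
  fail(10) 'caaba': from fail(9)=3 chase 'a': 3→0 ⇒ 1;  out=∅∪out(1)=∅
  fail(14) 'caddc': from fail(13)=23 chase 'c': 23 ⇒ 24;  out={2}∪out(24)={2,5}
  fail(18) 'adadd': from fail(17)=15 chase 'd': 15 ⇒ 23;  out={3}∪out(23)={3}
  fail(22) 'acabb': from fail(21)=0 chase 'b': 0 ⇒ 0;  out={4}∪out(0)={4}
  fail(11) 'caabaa': from fail(10)=1 chase 'a': 1 ⇒ 2;  out={1}∪out(2)={1}

Scan:
[0] read 'c'  n0⇒n6
[1] read 'a'  n6⇒n7
[2] read 'd'  n7⇒n12
[3] read 'd'  n12⇒n13
[4] read 'c'  n13⇒n14  emit P2@[0:4],P5@[1:4]
[5] read 'b'  n14⇒n0 (via fail)
[6] read 'a'  n0⇒n1
[7] read 'a'  n1⇒n2
[8] read 'd'  n2⇒n15 (via fail)
[9] read 'd'  n15⇒n23
[10] read 'c'  n23⇒n24  emit P5@[7:10]
[11] read 'a'  n24⇒n7 (via fail)
[12] read 'd'  n7⇒n12
[13] read 'd'  n12⇒n13
[14] read 'c'  n13⇒n14  emit P2@[10:14],P5@[11:14]
[15] read 'd'  n14⇒n0 (via fail)
[16] read 'c'  n0⇒n6
[17] read 'a'  n6⇒n7
[18] read 'a'  n7⇒n8
[19] read 'd'  n8⇒n15 (via fail)
[20] read 'd'  n15⇒n23
[21] read 'c'  n23⇒n24  emit P5@[18:21]
[22] read 'c'  n24⇒n6 (via fail)
[23] read 'a'  n6⇒n7
[24] read 'a'  n7⇒n8
[25] read 'b'  n8⇒n9
[26] read 'a'  n9⇒n10
[27] read 'a'  n10⇒n11  emit P1@[22:27]
[28] read 'c'  n11⇒n19 (via fail)
[29] read 'c'  n19⇒n6 (via fail)
[30] read 'a'  n6⇒n7
[31] read 'a'  n7⇒n8
[32] read 'b'  n8⇒n9
[33] read 'a'  n9⇒n10
[34] read 'a'  n10⇒n11  emit P1@[29:34]
[35] read 'a'  n11⇒n2 (via fail)
[36] read 'd'  n2⇒n15 (via fail)
[37] read 'd'  n15⇒n23
[38] read 'c'  n23⇒n24  emit P5@[35:38]
[39] read 'a'  n24⇒n7 (via fail)
[40] read 'c'  n7⇒n19 (via fail)
[41] read 'a'  n19⇒n20
[42] read 'b'  n20⇒n21
[43] read 'b'  n21⇒n22  emit P4@[39:43]
[44] read 'c'  n22⇒n6 (via fail)
[45] read 'a'  n6⇒n7
[46] read 'd'  n7⇒n12
[47] read 'a'  n12⇒n16 (via fail)
[48] read 'c'  n16⇒n19 (via fail)
[49] read 'a'  n19⇒n20
[50] read 'a'  n20⇒n8 (via fail)
[51] read 'b'  n8⇒n9
[52] read 'a'  n9⇒n10
[53] read 'a'  n10⇒n11  emit P1@[48:53]
[54] read 'd'  n11⇒n15 (via fail)
[55] read 'c'  n15⇒n6 (via fail)
[56] read 'a'  n6⇒n7
[57] read 'a'  n7⇒n8
[58] read 'b'  n8⇒n9
[59] read 'b'  n9⇒n4 (via fail)
[60] read 'a'  n4⇒n5  emit P0@[56:60]
[61] read 'c'  n5⇒n19 (via fail)
[62] read 'a'  n19⇒n20
[63] read 'd'  n20⇒n12 (via fail)
[64] read 'd'  n12⇒n13
[65] read 'c'  n13⇒n14  emit P2@[61:65],P5@[62:65]

All matches (sorted): [[4,2],[4,5],[10,5],[14,2],[14,5],[21,5],[27,1],[34,1],[38,5],[43,4],[53,1],[60,0],[65,2],[65,5]]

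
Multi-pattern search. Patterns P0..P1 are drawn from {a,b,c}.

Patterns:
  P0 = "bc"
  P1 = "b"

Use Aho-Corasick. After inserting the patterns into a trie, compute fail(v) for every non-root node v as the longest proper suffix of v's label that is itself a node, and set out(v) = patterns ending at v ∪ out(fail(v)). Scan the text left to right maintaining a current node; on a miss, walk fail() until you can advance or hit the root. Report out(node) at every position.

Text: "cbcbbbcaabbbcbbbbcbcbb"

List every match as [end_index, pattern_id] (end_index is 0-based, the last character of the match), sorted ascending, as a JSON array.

Construct AC machine:
Trie nodes:
  n0 'ε': b→1
  n1 'b': c→2  [P1 ends]
  n2 'bc': ·  [P0 ends]

BFS fail/out derivation:
  n1('b'): parent n0 fail=0; on 'b' 0 → fail=0;  out {1}∪∅={1}
  n2('bc'): parent n1 fail=0; on 'c' 0 → fail=0;  out {0}∪∅={0}

Text stream:
pos 0 'c': at 0
pos 1 'b': at 1  ** P1@[1:1]
pos 2 'c': at 2  ** P0@[1:2]
pos 3 'b': at 1 ·f  ** P1@[3:3]
pos 4 'b': at 1 ·f  ** P1@[4:4]
pos 5 'b': at 1 ·f  ** P1@[5:5]
pos 6 'c': at 2  ** P0@[5:6]
pos 7 'a': at 0 ·f
pos 8 'a': at 0
pos 9 'b': at 1  ** P1@[9:9]
pos 10 'b': at 1 ·f  ** P1@[10:10]
pos 11 'b': at 1 ·f  ** P1@[11:11]
pos 12 'c': at 2  ** P0@[11:12]
pos 13 'b': at 1 ·f  ** P1@[13:13]
pos 14 'b': at 1 ·f  ** P1@[14:14]
pos 15 'b': at 1 ·f  ** P1@[15:15]
pos 16 'b': at 1 ·f  ** P1@[16:16]
pos 17 'c': at 2  ** P0@[16:17]
pos 18 'b': at 1 ·f  ** P1@[18:18]
pos 19 'c': at 2  ** P0@[18:19]
pos 20 'b': at 1 ·f  ** P1@[20:20]
pos 21 'b': at 1 ·f  ** P1@[21:21]

All matches (sorted): [[1,1],[2,0],[3,1],[4,1],[5,1],[6,0],[9,1],[10,1],[11,1],[12,0],[13,1],[14,1],[15,1],[16,1],[17,0],[18,1],[19,0],[20,1],[21,1]]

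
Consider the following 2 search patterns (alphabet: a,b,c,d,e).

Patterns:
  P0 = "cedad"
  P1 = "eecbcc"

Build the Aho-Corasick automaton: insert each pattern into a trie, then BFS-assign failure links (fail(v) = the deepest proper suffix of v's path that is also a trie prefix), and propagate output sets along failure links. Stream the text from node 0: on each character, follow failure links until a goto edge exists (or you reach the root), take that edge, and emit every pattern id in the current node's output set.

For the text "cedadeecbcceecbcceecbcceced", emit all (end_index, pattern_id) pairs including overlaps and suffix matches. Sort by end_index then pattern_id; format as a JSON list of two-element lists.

Build:
Trie (insert patterns):
  0='ε' goto c→1 e→6
  1='c' goto e→2
  2='ce' goto d→3
  3='ced' goto a→4
  4='ceda' goto d→5
  5='cedad' goto ·  [P0 ends]
  6='e' goto e→7
  7='ee' goto c→8
  8='eec' goto b→9
  9='eecb' goto c→10
  10='eecbc' goto c→11
  11='eecbcc' goto ·  [P1 ends]

Failure links (BFS by depth):
  fail(1) 'c': from fail(0)=0 chase 'c': 0 ⇒ 0;  out=∅∪out(0)=∅
  fail(6) 'e': from fail(0)=0 chase 'e': 0 ⇒ 0;  out=∅∪out(0)=∅
  fail(2) 'ce': from fail(1)=0 chase 'e': 0 ⇒ 6;  out=∅∪out(6)=∅
  fail(7) 'ee': from fail(6)=0 chase 'e': 0 ⇒ 6;  out=∅∪out(6)=∅
  fail(3) 'ced': from fail(2)=6 chase 'd': 6→0 ⇒ 0;  out=∅∪out(0)=∅
  fail(8) 'eec': from fail(7)=6 chase 'c': 6→0 ⇒ 1;  out=∅∪out(1)=∅
  fail(4) 'ceda': from fail(3)=0 chase 'a': 0 ⇒ 0;  out=∅∪out(0)=∅
  fail(9) 'eecb': from fail(8)=1 chase 'b': 1→0 ⇒ 0;  out=∅∪out(0)=∅
  fail(5) 'cedad': from fail(4)=0 chase 'd': 0 ⇒ 0;  out={0}∪out(0)={0}
  fail(10) 'eecbc': from fail(9)=0 chase 'c': 0 ⇒ 1;  out=∅∪out(1)=∅
  fail(11) 'eecbcc': from fail(10)=1 chase 'c': 1→0 ⇒ 1;  out={1}∪out(1)={1}

Text stream:
pos 0 'c': at 1
pos 1 'e': at 2
pos 2 'd': at 3
pos 3 'a': at 4
pos 4 'd': at 5  → match P0@[0:4]
pos 5 'e': at 6 (via fail)
pos 6 'e': at 7
pos 7 'c': at 8
pos 8 'b': at 9
pos 9 'c': at 10
pos 10 'c': at 11  → match P1@[5:10]
pos 11 'e': at 2 (via fail)
pos 12 'e': at 7 (via fail)
pos 13 'c': at 8
pos 14 'b': at 9
pos 15 'c': at 10
pos 16 'c': at 11  → match P1@[11:16]
pos 17 'e': at 2 (via fail)
pos 18 'e': at 7 (via fail)
pos 19 'c': at 8
pos 20 'b': at 9
pos 21 'c': at 10
pos 22 'c': at 11  → match P1@[17:22]
pos 23 'e': at 2 (via fail)
pos 24 'c': at 1 (via fail)
pos 25 'e': at 2
pos 26 'd': at 3

Matches: [[4,0],[10,1],[16,1],[22,1]]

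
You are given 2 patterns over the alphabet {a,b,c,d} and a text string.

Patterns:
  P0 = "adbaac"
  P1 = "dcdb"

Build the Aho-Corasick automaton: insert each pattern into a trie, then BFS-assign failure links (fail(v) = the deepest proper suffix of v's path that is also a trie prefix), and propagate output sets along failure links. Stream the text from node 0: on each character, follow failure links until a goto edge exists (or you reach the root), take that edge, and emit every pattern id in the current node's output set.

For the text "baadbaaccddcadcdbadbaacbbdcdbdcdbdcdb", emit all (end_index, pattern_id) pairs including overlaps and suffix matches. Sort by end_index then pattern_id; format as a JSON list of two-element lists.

Construct AC machine:
Trie (insert patterns):
  0='ε' goto a→1 d→7
  1='a' goto d→2
  2='ad' goto b→3
  3='adb' goto a→4
  4='adba' goto a→5
  5='adbaa' goto c→6
  6='adbaac' goto ·  ←P0
  7='d' goto c→8
  8='dc' goto d→9
  9='dcd' goto b→10
  10='dcdb' goto ·  ←P1

Failure links (BFS by depth):
  fail(1) 'a': from fail(0)=0 chase 'a': 0 ⇒ 0;  out=∅∪out(0)=∅
  fail(7) 'd': from fail(0)=0 chase 'd': 0 ⇒ 0;  out=∅∪out(0)=∅
  fail(2) 'ad': from fail(1)=0 chase 'd': 0 ⇒ 7;  out=∅∪out(7)=∅
  fail(8) 'dc': from fail(7)=0 chase 'c': 0 ⇒ 0;  out=∅∪out(0)=∅
  fail(3) 'adb': from fail(2)=7 chase 'b': 7→0 ⇒ 0;  out=∅∪out(0)=∅
  fail(9) 'dcd': from fail(8)=0 chase 'd': 0 ⇒ 7;  out=∅∪out(7)=∅
  fail(4) 'adba': from fail(3)=0 chase 'a': 0 ⇒ 1;  out=∅∪out(1)=∅
  fail(10) 'dcdb': from fail(9)=7 chase 'b': 7→0 ⇒ 0;  out={1}∪out(0)={1}
  fail(5) 'adbaa': from fail(4)=1 chase 'a': 1→0 ⇒ 1;  out=∅∪out(1)=∅
  fail(6) 'adbaac': from fail(5)=1 chase 'c': 1→0 ⇒ 0;  out={0}∪out(0)={0}

Scan:
pos 0 'b': at 0
pos 1 'a': at 1
pos 2 'a': at 1 (fail-walked)
pos 3 'd': at 2
pos 4 'b': at 3
pos 5 'a': at 4
pos 6 'a': at 5
pos 7 'c': at 6  → match P0@[2:7]
pos 8 'c': at 0 (fail-walked)
pos 9 'd': at 7
pos 10 'd': at 7 (fail-walked)
pos 11 'c': at 8
pos 12 'a': at 1 (fail-walked)
pos 13 'd': at 2
pos 14 'c': at 8 (fail-walked)
pos 15 'd': at 9
pos 16 'b': at 10  → match P1@[13:16]
pos 17 'a': at 1 (fail-walked)
pos 18 'd': at 2
pos 19 'b': at 3
pos 20 'a': at 4
pos 21 'a': at 5
pos 22 'c': at 6  → match P0@[17:22]
pos 23 'b': at 0 (fail-walked)
pos 24 'b': at 0
pos 25 'd': at 7
pos 26 'c': at 8
pos 27 'd': at 9
pos 28 'b': at 10  → match P1@[25:28]
pos 29 'd': at 7 (fail-walked)
pos 30 'c': at 8
pos 31 'd': at 9
pos 32 'b': at 10  → match P1@[29:32]
pos 33 'd': at 7 (fail-walked)
pos 34 'c': at 8
pos 35 'd': at 9
pos 36 'b': at 10  → match P1@[33:36]

All matches (sorted): [[7,0],[16,1],[22,0],[28,1],[32,1],[36,1]]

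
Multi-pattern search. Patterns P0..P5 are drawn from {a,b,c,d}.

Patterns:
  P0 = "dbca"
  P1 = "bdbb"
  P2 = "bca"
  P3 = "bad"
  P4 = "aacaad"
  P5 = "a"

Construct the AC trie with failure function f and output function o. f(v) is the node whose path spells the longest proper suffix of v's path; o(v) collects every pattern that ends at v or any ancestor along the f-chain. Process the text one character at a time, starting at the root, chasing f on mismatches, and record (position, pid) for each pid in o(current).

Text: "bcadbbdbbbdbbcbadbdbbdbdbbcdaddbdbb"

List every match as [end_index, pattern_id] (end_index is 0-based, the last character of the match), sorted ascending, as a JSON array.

Construct AC machine:
Trie nodes:
  0='ε' goto a→13 b→5 d→1
  1='d' goto b→2
  2='db' goto c→3
  3='dbc' goto a→4
  4='dbca' goto ·  [P0 ends]
  5='b' goto a→11 c→9 d→6
  6='bd' goto b→7
  7='bdb' goto b→8
  8='bdbb' goto ·  [P1 ends]
  9='bc' goto a→10
  10='bca' goto ·  [P2 ends]
  11='ba' goto d→12
  12='bad' goto ·  [P3 ends]
  13='a' goto a→14  [P5 ends]
  14='aa' goto c→15
  15='aac' goto a→16
  16='aaca' goto a→17
  17='aacaa' goto d→18
  18='aacaad' goto ·  [P4 ends]

BFS fail/out derivation:
  fail(1) 'd': from fail(0)=0 chase 'd': 0 ⇒ 0;  out=∅∪out(0)=∅
  fail(5) 'b': from fail(0)=0 chase 'b': 0 ⇒ 0;  out=∅∪out(0)=∅
  fail(13) 'a': from fail(0)=0 chase 'a': 0 ⇒ 0;  out={5}∪out(0)={5}
  fail(2) 'db': from fail(1)=0 chase 'b': 0 ⇒ 5;  out=∅∪out(5)=∅
  fail(6) 'bd': from fail(5)=0 chase 'd': 0 ⇒ 1;  out=∅∪out(1)=∅
  fail(9) 'bc': from fail(5)=0 chase 'c': 0 ⇒ 0;  out=∅∪out(0)=∅
  fail(11) 'ba': from fail(5)=0 chase 'a': 0 ⇒ 13;  out=∅∪out(13)={5}
  fail(14) 'aa': from fail(13)=0 chase 'a': 0 ⇒ 13;  out=∅∪out(13)={5}
  fail(3) 'dbc': from fail(2)=5 chase 'c': 5 ⇒ 9;  out=∅∪out(9)=∅
  fail(7) 'bdb': from fail(6)=1 chase 'b': 1 ⇒ 2;  out=∅∪out(2)=∅
  fail(10) 'bca': from fail(9)=0 chase 'a': 0 ⇒ 13;  out={2}∪out(13)={2,5}
  fail(12) 'bad': from fail(11)=13 chase 'd': 13→0 ⇒ 1;  out={3}∪out(1)={3}
  fail(15) 'aac': from fail(14)=13 chase 'c': 13→0 ⇒ 0;  out=∅∪out(0)=∅
  fail(4) 'dbca': from fail(3)=9 chase 'a': 9 ⇒ 10;  out={0}∪out(10)={0,2,5}
  fail(8) 'bdbb': from fail(7)=2 chase 'b': 2→5→0 ⇒ 5;  out={1}∪out(5)={1}
  fail(16) 'aaca': from fail(15)=0 chase 'a': 0 ⇒ 13;  out=∅∪out(13)={5}
  fail(17) 'aacaa': from fail(16)=13 chase 'a': 13 ⇒ 14;  out=∅∪out(14)={5}
  fail(18) 'aacaad': from fail(17)=14 chase 'd': 14→13→0 ⇒ 1;  out={4}∪out(1)={4}

Run:
[0] read 'b'  n0⇒n5
[1] read 'c'  n5⇒n9
[2] read 'a'  n9⇒n10  → match P2@[0:2],P5@[2:2]
[3] read 'd'  n10⇒n1 ·f
[4] read 'b'  n1⇒n2
[5] read 'b'  n2⇒n5 ·f
[6] read 'd'  n5⇒n6
[7] read 'b'  n6⇒n7
[8] read 'b'  n7⇒n8  → match P1@[5:8]
[9] read 'b'  n8⇒n5 ·f
[10] read 'd'  n5⇒n6
[11] read 'b'  n6⇒n7
[12] read 'b'  n7⇒n8  → match P1@[9:12]
[13] read 'c'  n8⇒n9 ·f
[14] read 'b'  n9⇒n5 ·f
[15] read 'a'  n5⇒n11  → match P5@[15:15]
[16] read 'd'  n11⇒n12  → match P3@[14:16]
[17] read 'b'  n12⇒n2 ·f
[18] read 'd'  n2⇒n6 ·f
[19] read 'b'  n6⇒n7
[20] read 'b'  n7⇒n8  → match P1@[17:20]
[21] read 'd'  n8⇒n6 ·f
[22] read 'b'  n6⇒n7
[23] read 'd'  n7⇒n6 ·f
[24] read 'b'  n6⇒n7
[25] read 'b'  n7⇒n8  → match P1@[22:25]
[26] read 'c'  n8⇒n9 ·f
[27] read 'd'  n9⇒n1 ·f
[28] read 'a'  n1⇒n13 ·f  → match P5@[28:28]
[29] read 'd'  n13⇒n1 ·f
[30] read 'd'  n1⇒n1 ·f
[31] read 'b'  n1⇒n2
[32] read 'd'  n2⇒n6 ·f
[33] read 'b'  n6⇒n7
[34] read 'b'  n7⇒n8  → match P1@[31:34]

Matches: [[2,2],[2,5],[8,1],[12,1],[15,5],[16,3],[20,1],[25,1],[28,5],[34,1]]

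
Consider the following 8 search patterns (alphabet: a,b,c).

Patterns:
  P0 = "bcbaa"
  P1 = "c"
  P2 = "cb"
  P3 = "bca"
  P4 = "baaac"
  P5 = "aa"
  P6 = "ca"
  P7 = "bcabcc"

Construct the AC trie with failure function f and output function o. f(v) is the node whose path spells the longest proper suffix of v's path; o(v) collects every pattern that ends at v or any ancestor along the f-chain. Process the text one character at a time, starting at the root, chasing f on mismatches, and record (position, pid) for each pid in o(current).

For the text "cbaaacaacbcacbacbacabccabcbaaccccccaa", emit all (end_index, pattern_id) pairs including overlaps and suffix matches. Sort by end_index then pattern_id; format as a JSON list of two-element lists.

Construct AC machine:
Trie (insert patterns):
  0='ε' goto a→13 b→1 c→6
  1='b' goto a→9 c→2
  2='bc' goto a→8 b→3
  3='bcb' goto a→4
  4='bcba' goto a→5
  5='bcbaa' goto ·  ←P0
  6='c' goto a→15 b→7  ←P1
  7='cb' goto ·  ←P2
  8='bca' goto b→16  ←P3
  9='ba' goto a→10
  10='baa' goto a→11
  11='baaa' goto c→12
  12='baaac' goto ·  ←P4
  13='a' goto a→14
  14='aa' goto ·  ←P5
  15='ca' goto ·  ←P6
  16='bcab' goto c→17
  17='bcabc' goto c→18
  18='bcabcc' goto ·  ←P7

Failure links (BFS by depth):
  fail(1) 'b': from fail(0)=0 chase 'b': 0 ⇒ 0;  out=∅∪out(0)=∅
  fail(6) 'c': from fail(0)=0 chase 'c': 0 ⇒ 0;  out={1}∪out(0)={1}
  fail(13) 'a': from fail(0)=0 chase 'a': 0 ⇒ 0;  out=∅∪out(0)=∅
  fail(2) 'bc': from fail(1)=0 chase 'c': 0 ⇒ 6;  out=∅∪out(6)={1}
  fail(7) 'cb': from fail(6)=0 chase 'b': 0 ⇒ 1;  out={2}∪out(1)={2}
  fail(9) 'ba': from fail(1)=0 chase 'a': 0 ⇒ 13;  out=∅∪out(13)=∅
  fail(14) 'aa': from fail(13)=0 chase 'a': 0 ⇒ 13;  out={5}∪out(13)={5}
  fail(15) 'ca': from fail(6)=0 chase 'a': 0 ⇒ 13;  out={6}∪out(13)={6}
  fail(3) 'bcb': from fail(2)=6 chase 'b': 6 ⇒ 7;  out=∅∪out(7)={2}
  fail(8) 'bca': from fail(2)=6 chase 'a': 6 ⇒ 15;  out={3}∪out(15)={3,6}
  fail(10) 'baa': from fail(9)=13 chase 'a': 13 ⇒ 14;  out=∅∪out(14)={5}
  fail(4) 'bcba': from fail(3)=7 chase 'a': 7→1 ⇒ 9;  out=∅∪out(9)=∅
  fail(11) 'baaa': from fail(10)=14 chase 'a': 14→13 ⇒ 14;  out=∅∪out(14)={5}
  fail(16) 'bcab': from fail(8)=15 chase 'b': 15→13→0 ⇒ 1;  out=∅∪out(1)=∅
  fail(5) 'bcbaa': from fail(4)=9 chase 'a': 9 ⇒ 10;  out={0}∪out(10)={0,5}
  fail(12) 'baaac': from fail(11)=14 chase 'c': 14→13→0 ⇒ 6;  out={4}∪out(6)={1,4}
  fail(17) 'bcabc': from fail(16)=1 chase 'c': 1 ⇒ 2;  out=∅∪out(2)={1}
  fail(18) 'bcabcc': from fail(17)=2 chase 'c': 2→6→0 ⇒ 6;  out={7}∪out(6)={1,7}

Run:
i=0 'c': node 0→6  ** P1@[0:0]
i=1 'b': node 6→7  ** P2@[0:1]
i=2 'a': node 7→9 (fail-walked)
i=3 'a': node 9→10  ** P5@[2:3]
i=4 'a': node 10→11  ** P5@[3:4]
i=5 'c': node 11→12  ** P1@[5:5],P4@[1:5]
i=6 'a': node 12→15 (fail-walked)  ** P6@[5:6]
i=7 'a': node 15→14 (fail-walked)  ** P5@[6:7]
i=8 'c': node 14→6 (fail-walked)  ** P1@[8:8]
i=9 'b': node 6→7  ** P2@[8:9]
i=10 'c': node 7→2 (fail-walked)  ** P1@[10:10]
i=11 'a': node 2→8  ** P3@[9:11],P6@[10:11]
i=12 'c': node 8→6 (fail-walked)  ** P1@[12:12]
i=13 'b': node 6→7  ** P2@[12:13]
i=14 'a': node 7→9 (fail-walked)
i=15 'c': node 9→6 (fail-walked)  ** P1@[15:15]
i=16 'b': node 6→7  ** P2@[15:16]
i=17 'a': node 7→9 (fail-walked)
i=18 'c': node 9→6 (fail-walked)  ** P1@[18:18]
i=19 'a': node 6→15  ** P6@[18:19]
i=20 'b': node 15→1 (fail-walked)
i=21 'c': node 1→2  ** P1@[21:21]
i=22 'c': node 2→6 (fail-walked)  ** P1@[22:22]
i=23 'a': node 6→15  ** P6@[22:23]
i=24 'b': node 15→1 (fail-walked)
i=25 'c': node 1→2  ** P1@[25:25]
i=26 'b': node 2→3  ** P2@[25:26]
i=27 'a': node 3→4
i=28 'a': node 4→5  ** P0@[24:28],P5@[27:28]
i=29 'c': node 5→6 (fail-walked)  ** P1@[29:29]
i=30 'c': node 6→6 (fail-walked)  ** P1@[30:30]
i=31 'c': node 6→6 (fail-walked)  ** P1@[31:31]
i=32 'c': node 6→6 (fail-walked)  ** P1@[32:32]
i=33 'c': node 6→6 (fail-walked)  ** P1@[33:33]
i=34 'c': node 6→6 (fail-walked)  ** P1@[34:34]
i=35 'a': node 6→15  ** P6@[34:35]
i=36 'a': node 15→14 (fail-walked)  ** P5@[35:36]

All matches (sorted): [[0,1],[1,2],[3,5],[4,5],[5,1],[5,4],[6,6],[7,5],[8,1],[9,2],[10,1],[11,3],[11,6],[12,1],[13,2],[15,1],[16,2],[18,1],[19,6],[21,1],[22,1],[23,6],[25,1],[26,2],[28,0],[28,5],[29,1],[30,1],[31,1],[32,1],[33,1],[34,1],[35,6],[36,5]]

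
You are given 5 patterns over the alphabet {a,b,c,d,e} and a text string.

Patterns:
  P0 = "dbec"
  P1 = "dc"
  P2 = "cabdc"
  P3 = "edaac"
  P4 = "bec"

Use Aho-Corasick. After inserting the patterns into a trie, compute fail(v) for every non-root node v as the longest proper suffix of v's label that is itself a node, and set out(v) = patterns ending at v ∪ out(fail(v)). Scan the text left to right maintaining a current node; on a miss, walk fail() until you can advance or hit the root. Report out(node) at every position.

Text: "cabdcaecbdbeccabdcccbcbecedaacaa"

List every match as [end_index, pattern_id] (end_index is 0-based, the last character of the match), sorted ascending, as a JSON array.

Build:
Trie nodes:
  n0 'ε': b→16 c→6 d→1 e→11
  n1 'd': b→2 c→5
  n2 'db': e→3
  n3 'dbe': c→4
  n4 'dbec': ·  [P0 ends]
  n5 'dc': ·  [P1 ends]
  n6 'c': a→7
  n7 'ca': b→8
  n8 'cab': d→9
  n9 'cabd': c→10
  n10 'cabdc': ·  [P2 ends]
  n11 'e': d→12
  n12 'ed': a→13
  n13 'eda': a→14
  n14 'edaa': c→15
  n15 'edaac': ·  [P3 ends]
  n16 'b': e→17
  n17 'be': c→18
  n18 'bec': ·  [P4 ends]

BFS fail/out derivation:
  n1('d'): parent n0 fail=0; on 'd' 0 → fail=0;  out ∅∪∅=∅
  n6('c'): parent n0 fail=0; on 'c' 0 → fail=0;  out ∅∪∅=∅
  n11('e'): parent n0 fail=0; on 'e' 0 → fail=0;  out ∅∪∅=∅
  n16('b'): parent n0 fail=0; on 'b' 0 → fail=0;  out ∅∪∅=∅
  n2('db'): parent n1 fail=0; on 'b' 0 → fail=16;  out ∅∪∅=∅
  n5('dc'): parent n1 fail=0; on 'c' 0 → fail=6;  out {1}∪∅={1}
  n7('ca'): parent n6 fail=0; on 'a' 0 → fail=0;  out ∅∪∅=∅
  n12('ed'): parent n11 fail=0; on 'd' 0 → fail=1;  out ∅∪∅=∅
  n17('be'): parent n16 fail=0; on 'e' 0 → fail=11;  out ∅∪∅=∅
  n3('dbe'): parent n2 fail=16; on 'e' 16 → fail=17;  out ∅∪∅=∅
  n8('cab'): parent n7 fail=0; on 'b' 0 → fail=16;  out ∅∪∅=∅
  n13('eda'): parent n12 fail=1; on 'a' 1→0 → fail=0;  out ∅∪∅=∅
  n18('bec'): parent n17 fail=11; on 'c' 11→0 → fail=6;  out {4}∪∅={4}
  n4('dbec'): parent n3 fail=17; on 'c' 17 → fail=18;  out {0}∪{4}={0,4}
  n9('cabd'): parent n8 fail=16; on 'd' 16→0 → fail=1;  out ∅∪∅=∅
  n14('edaa'): parent n13 fail=0; on 'a' 0 → fail=0;  out ∅∪∅=∅
  n10('cabdc'): parent n9 fail=1; on 'c' 1 → fail=5;  out {2}∪{1}={1,2}
  n15('edaac'): parent n14 fail=0; on 'c' 0 → fail=6;  out {3}∪∅={3}

Text stream:
[0] read 'c'  n0⇒n6
[1] read 'a'  n6⇒n7
[2] read 'b'  n7⇒n8
[3] read 'd'  n8⇒n9
[4] read 'c'  n9⇒n10  → match P1@[3:4],P2@[0:4]
[5] read 'a'  n10⇒n7 ·f
[6] read 'e'  n7⇒n11 ·f
[7] read 'c'  n11⇒n6 ·f
[8] read 'b'  n6⇒n16 ·f
[9] read 'd'  n16⇒n1 ·f
[10] read 'b'  n1⇒n2
[11] read 'e'  n2⇒n3
[12] read 'c'  n3⇒n4  → match P0@[9:12],P4@[10:12]
[13] read 'c'  n4⇒n6 ·f
[14] read 'a'  n6⇒n7
[15] read 'b'  n7⇒n8
[16] read 'd'  n8⇒n9
[17] read 'c'  n9⇒n10  → match P1@[16:17],P2@[13:17]
[18] read 'c'  n10⇒n6 ·f
[19] read 'c'  n6⇒n6 ·f
[20] read 'b'  n6⇒n16 ·f
[21] read 'c'  n16⇒n6 ·f
[22] read 'b'  n6⇒n16 ·f
[23] read 'e'  n16⇒n17
[24] read 'c'  n17⇒n18  → match P4@[22:24]
[25] read 'e'  n18⇒n11 ·f
[26] read 'd'  n11⇒n12
[27] read 'a'  n12⇒n13
[28] read 'a'  n13⇒n14
[29] read 'c'  n14⇒n15  → match P3@[25:29]
[30] read 'a'  n15⇒n7 ·f
[31] read 'a'  n7⇒n0 ·f

Result: [[4,1],[4,2],[12,0],[12,4],[17,1],[17,2],[24,4],[29,3]]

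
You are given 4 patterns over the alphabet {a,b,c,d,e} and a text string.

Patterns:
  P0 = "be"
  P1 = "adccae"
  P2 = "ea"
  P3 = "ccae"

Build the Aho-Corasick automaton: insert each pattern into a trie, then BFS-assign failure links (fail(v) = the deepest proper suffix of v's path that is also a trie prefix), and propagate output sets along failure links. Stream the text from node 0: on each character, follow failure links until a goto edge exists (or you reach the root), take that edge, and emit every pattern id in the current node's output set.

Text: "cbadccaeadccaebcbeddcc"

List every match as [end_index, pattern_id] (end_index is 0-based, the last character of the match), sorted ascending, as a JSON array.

Construct AC machine:
Trie (insert patterns):
  0='ε' goto a→3 b→1 c→11 e→9
  1='b' goto e→2
  2='be' goto ·  ←P0
  3='a' goto d→4
  4='ad' goto c→5
  5='adc' goto c→6
  6='adcc' goto a→7
  7='adcca' goto e→8
  8='adccae' goto ·  ←P1
  9='e' goto a→10
  10='ea' goto ·  ←P2
  11='c' goto c→12
  12='cc' goto a→13
  13='cca' goto e→14
  14='ccae' goto ·  ←P3

Failure links (BFS by depth):
  n1('b'): parent n0 fail=0; on 'b' 0 → fail=0;  out ∅∪∅=∅
  n3('a'): parent n0 fail=0; on 'a' 0 → fail=0;  out ∅∪∅=∅
  n9('e'): parent n0 fail=0; on 'e' 0 → fail=0;  out ∅∪∅=∅
  n11('c'): parent n0 fail=0; on 'c' 0 → fail=0;  out ∅∪∅=∅
  n2('be'): parent n1 fail=0; on 'e' 0 → fail=9;  out {0}∪∅={0}
  n4('ad'): parent n3 fail=0; on 'd' 0 → fail=0;  out ∅∪∅=∅
  n10('ea'): parent n9 fail=0; on 'a' 0 → fail=3;  out {2}∪∅={2}
  n12('cc'): parent n11 fail=0; on 'c' 0 → fail=11;  out ∅∪∅=∅
  n5('adc'): parent n4 fail=0; on 'c' 0 → fail=11;  out ∅∪∅=∅
  n13('cca'): parent n12 fail=11; on 'a' 11→0 → fail=3;  out ∅∪∅=∅
  n6('adcc'): parent n5 fail=11; on 'c' 11 → fail=12;  out ∅∪∅=∅
  n14('ccae'): parent n13 fail=3; on 'e' 3→0 → fail=9;  out {3}∪∅={3}
  n7('adcca'): parent n6 fail=12; on 'a' 12 → fail=13;  out ∅∪∅=∅
  n8('adccae'): parent n7 fail=13; on 'e' 13 → fail=14;  out {1}∪{3}={1,3}

Text stream:
[0] read 'c'  n0⇒n11
[1] read 'b'  n11⇒n1 (fail-walked)
[2] read 'a'  n1⇒n3 (fail-walked)
[3] read 'd'  n3⇒n4
[4] read 'c'  n4⇒n5
[5] read 'c'  n5⇒n6
[6] read 'a'  n6⇒n7
[7] read 'e'  n7⇒n8  → match P1@[2:7],P3@[4:7]
[8] read 'a'  n8⇒n10 (fail-walked)  → match P2@[7:8]
[9] read 'd'  n10⇒n4 (fail-walked)
[10] read 'c'  n4⇒n5
[11] read 'c'  n5⇒n6
[12] read 'a'  n6⇒n7
[13] read 'e'  n7⇒n8  → match P1@[8:13],P3@[10:13]
[14] read 'b'  n8⇒n1 (fail-walked)
[15] read 'c'  n1⇒n11 (fail-walked)
[16] read 'b'  n11⇒n1 (fail-walked)
[17] read 'e'  n1⇒n2  → match P0@[16:17]
[18] read 'd'  n2⇒n0 (fail-walked)
[19] read 'd'  n0⇒n0
[20] read 'c'  n0⇒n11
[21] read 'c'  n11⇒n12

Result: [[7,1],[7,3],[8,2],[13,1],[13,3],[17,0]]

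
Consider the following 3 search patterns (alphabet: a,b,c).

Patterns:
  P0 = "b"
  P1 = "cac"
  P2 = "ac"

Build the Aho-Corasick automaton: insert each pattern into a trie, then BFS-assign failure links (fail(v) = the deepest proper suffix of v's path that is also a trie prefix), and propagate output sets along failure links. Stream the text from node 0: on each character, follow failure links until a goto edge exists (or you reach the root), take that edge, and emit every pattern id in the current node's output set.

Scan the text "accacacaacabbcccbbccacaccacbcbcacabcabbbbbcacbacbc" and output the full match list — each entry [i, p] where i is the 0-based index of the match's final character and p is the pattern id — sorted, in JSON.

Build automaton:
Trie nodes:
  0='ε' goto a→5 b→1 c→2
  1='b' goto ·  [P0 ends]
  2='c' goto a→3
  3='ca' goto c→4
  4='cac' goto ·  [P1 ends]
  5='a' goto c→6
  6='ac' goto ·  [P2 ends]

BFS fail/out derivation:
  n1('b'): parent n0 fail=0; on 'b' 0 → fail=0;  out {0}∪∅={0}
  n2('c'): parent n0 fail=0; on 'c' 0 → fail=0;  out ∅∪∅=∅
  n5('a'): parent n0 fail=0; on 'a' 0 → fail=0;  out ∅∪∅=∅
  n3('ca'): parent n2 fail=0; on 'a' 0 → fail=5;  out ∅∪∅=∅
  n6('ac'): parent n5 fail=0; on 'c' 0 → fail=2;  out {2}∪∅={2}
  n4('cac'): parent n3 fail=5; on 'c' 5 → fail=6;  out {1}∪{2}={1,2}

Run:
i=0 'a': node 0→5
i=1 'c': node 5→6  → match P2@[0:1]
i=2 'c': node 6→2 (fail-walked)
i=3 'a': node 2→3
i=4 'c': node 3→4  → match P1@[2:4],P2@[3:4]
i=5 'a': node 4→3 (fail-walked)
i=6 'c': node 3→4  → match P1@[4:6],P2@[5:6]
i=7 'a': node 4→3 (fail-walked)
i=8 'a': node 3→5 (fail-walked)
i=9 'c': node 5→6  → match P2@[8:9]
i=10 'a': node 6→3 (fail-walked)
i=11 'b': node 3→1 (fail-walked)  → match P0@[11:11]
i=12 'b': node 1→1 (fail-walked)  → match P0@[12:12]
i=13 'c': node 1→2 (fail-walked)
i=14 'c': node 2→2 (fail-walked)
i=15 'c': node 2→2 (fail-walked)
i=16 'b': node 2→1 (fail-walked)  → match P0@[16:16]
i=17 'b': node 1→1 (fail-walked)  → match P0@[17:17]
i=18 'c': node 1→2 (fail-walked)
i=19 'c': node 2→2 (fail-walked)
i=20 'a': node 2→3
i=21 'c': node 3→4  → match P1@[19:21],P2@[20:21]
i=22 'a': node 4→3 (fail-walked)
i=23 'c': node 3→4  → match P1@[21:23],P2@[22:23]
i=24 'c': node 4→2 (fail-walked)
i=25 'a': node 2→3
i=26 'c': node 3→4  → match P1@[24:26],P2@[25:26]
i=27 'b': node 4→1 (fail-walked)  → match P0@[27:27]
i=28 'c': node 1→2 (fail-walked)
i=29 'b': node 2→1 (fail-walked)  → match P0@[29:29]
i=30 'c': node 1→2 (fail-walked)
i=31 'a': node 2→3
i=32 'c': node 3→4  → match P1@[30:32],P2@[31:32]
i=33 'a': node 4→3 (fail-walked)
i=34 'b': node 3→1 (fail-walked)  → match P0@[34:34]
i=35 'c': node 1→2 (fail-walked)
i=36 'a': node 2→3
i=37 'b': node 3→1 (fail-walked)  → match P0@[37:37]
i=38 'b': node 1→1 (fail-walked)  → match P0@[38:38]
i=39 'b': node 1→1 (fail-walked)  → match P0@[39:39]
i=40 'b': node 1→1 (fail-walked)  → match P0@[40:40]
i=41 'b': node 1→1 (fail-walked)  → match P0@[41:41]
i=42 'c': node 1→2 (fail-walked)
i=43 'a': node 2→3
i=44 'c': node 3→4  → match P1@[42:44],P2@[43:44]
i=45 'b': node 4→1 (fail-walked)  → match P0@[45:45]
i=46 'a': node 1→5 (fail-walked)
i=47 'c': node 5→6  → match P2@[46:47]
i=48 'b': node 6→1 (fail-walked)  → match P0@[48:48]
i=49 'c': node 1→2 (fail-walked)

Result: [[1,2],[4,1],[4,2],[6,1],[6,2],[9,2],[11,0],[12,0],[16,0],[17,0],[21,1],[21,2],[23,1],[23,2],[26,1],[26,2],[27,0],[29,0],[32,1],[32,2],[34,0],[37,0],[38,0],[39,0],[40,0],[41,0],[44,1],[44,2],[45,0],[47,2],[48,0]]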